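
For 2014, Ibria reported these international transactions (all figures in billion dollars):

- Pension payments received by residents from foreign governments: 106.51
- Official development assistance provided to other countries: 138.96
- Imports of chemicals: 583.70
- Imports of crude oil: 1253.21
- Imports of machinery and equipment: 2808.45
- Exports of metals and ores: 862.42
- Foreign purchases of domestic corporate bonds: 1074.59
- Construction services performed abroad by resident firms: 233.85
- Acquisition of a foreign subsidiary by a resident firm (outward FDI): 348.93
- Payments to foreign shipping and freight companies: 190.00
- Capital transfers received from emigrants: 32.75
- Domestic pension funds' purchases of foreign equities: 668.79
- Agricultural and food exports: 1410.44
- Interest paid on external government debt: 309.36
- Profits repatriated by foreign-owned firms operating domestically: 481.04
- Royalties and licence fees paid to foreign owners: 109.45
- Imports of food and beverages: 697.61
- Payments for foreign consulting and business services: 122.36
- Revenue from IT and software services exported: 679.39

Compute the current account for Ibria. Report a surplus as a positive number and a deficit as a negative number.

-3401.53

Goods: 1410.44 - 697.61 + 862.42 - 1253.21 - 2808.45 - 583.70 = -3070.11
Services: 679.39 - 109.45 + 233.85 - 190.00 - 122.36 = 491.43
Primary income: -309.36 - 481.04 = -790.40
Secondary income: -138.96 + 106.51 = -32.45
Current account = (-3070.11) + 491.43 + (-790.40) + (-32.45) = -3401.53
(Excluded from the current account — financial account: foreign purchases of domestic corporate bonds 1074.59, acquisition of a foreign subsidiary by a resident firm (outward FDI) 348.93, domestic pension funds' purchases of foreign equities 668.79; capital account: capital transfers received from emigrants 32.75.)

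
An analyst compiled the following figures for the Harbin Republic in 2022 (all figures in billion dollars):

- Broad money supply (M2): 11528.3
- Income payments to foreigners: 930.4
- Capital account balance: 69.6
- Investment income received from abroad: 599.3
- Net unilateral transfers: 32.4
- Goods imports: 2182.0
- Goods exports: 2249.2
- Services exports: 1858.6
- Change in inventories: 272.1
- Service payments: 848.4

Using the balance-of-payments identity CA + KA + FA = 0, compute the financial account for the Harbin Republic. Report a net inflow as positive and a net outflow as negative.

Goods balance = 2249.2 - 2182.0 = 67.2
Services balance = 1858.6 - 848.4 = 1010.2
Trade balance (goods + services) = 67.2 + 1010.2 = 1077.4
Net primary income = 599.3 - 930.4 = -331.1
Net secondary income = 32.4
Current account = 1077.4 + (-331.1) + 32.4 = 778.7
Financial account = -(778.7 + 69.6) = -848.3

-848.3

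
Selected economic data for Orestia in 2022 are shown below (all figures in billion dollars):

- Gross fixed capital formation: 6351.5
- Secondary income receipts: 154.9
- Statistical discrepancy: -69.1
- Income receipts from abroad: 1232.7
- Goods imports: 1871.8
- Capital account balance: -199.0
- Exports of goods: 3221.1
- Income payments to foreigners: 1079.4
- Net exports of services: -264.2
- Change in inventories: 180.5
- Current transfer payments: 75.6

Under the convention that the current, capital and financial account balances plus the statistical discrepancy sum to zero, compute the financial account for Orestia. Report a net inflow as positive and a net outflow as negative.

-1049.6

Goods balance = 3221.1 - 1871.8 = 1349.3
Services balance = -264.2
Trade balance (goods + services) = 1349.3 + (-264.2) = 1085.1
Net primary income = 1232.7 - 1079.4 = 153.3
Net secondary income = 154.9 - 75.6 = 79.3
Current account = 1085.1 + 153.3 + 79.3 = 1317.7
Financial account = -(1317.7 + (-199.0) + (-69.1)) = -1049.6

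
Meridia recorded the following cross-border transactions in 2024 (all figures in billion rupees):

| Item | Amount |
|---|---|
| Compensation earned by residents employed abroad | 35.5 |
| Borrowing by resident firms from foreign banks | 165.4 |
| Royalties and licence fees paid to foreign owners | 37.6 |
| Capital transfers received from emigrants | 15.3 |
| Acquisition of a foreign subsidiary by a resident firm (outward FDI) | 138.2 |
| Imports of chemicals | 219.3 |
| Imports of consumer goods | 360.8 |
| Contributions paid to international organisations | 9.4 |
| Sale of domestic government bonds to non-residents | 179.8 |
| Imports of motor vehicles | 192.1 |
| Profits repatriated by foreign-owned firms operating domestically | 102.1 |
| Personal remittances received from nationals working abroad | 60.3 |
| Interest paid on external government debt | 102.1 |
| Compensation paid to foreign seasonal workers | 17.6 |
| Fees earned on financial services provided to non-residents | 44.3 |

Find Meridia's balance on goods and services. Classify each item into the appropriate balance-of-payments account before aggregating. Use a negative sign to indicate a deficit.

Goods: -219.3 - 360.8 - 192.1 = -772.2
Services: 44.3 - 37.6 = 6.7
Trade balance = -772.2 + 6.7 = -765.5
(Excluded from the trade balance — primary income: compensation earned by residents employed abroad 35.5, profits repatriated by foreign-owned firms operating domestically 102.1, interest paid on external government debt 102.1, compensation paid to foreign seasonal workers 17.6; financial account: borrowing by resident firms from foreign banks 165.4, acquisition of a foreign subsidiary by a resident firm (outward FDI) 138.2, sale of domestic government bonds to non-residents 179.8; capital account: capital transfers received from emigrants 15.3; secondary income: contributions paid to international organisations 9.4, personal remittances received from nationals working abroad 60.3.)

-765.5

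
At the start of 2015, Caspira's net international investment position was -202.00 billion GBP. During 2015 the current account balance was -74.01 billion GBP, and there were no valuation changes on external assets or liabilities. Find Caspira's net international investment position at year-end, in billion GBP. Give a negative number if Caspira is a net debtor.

With no valuation effects, change in NIIP = current account = -74.01
End-of-year NIIP = -202.00 + (-74.01) = -276.01

-276.01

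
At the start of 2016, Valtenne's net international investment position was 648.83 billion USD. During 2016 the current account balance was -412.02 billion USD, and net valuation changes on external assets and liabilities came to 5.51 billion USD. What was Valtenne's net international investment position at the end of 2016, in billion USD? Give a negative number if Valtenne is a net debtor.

Change in NIIP = current account + net valuation change = -412.02 + 5.51 = -406.51
End-of-year NIIP = 648.83 + (-406.51) = 242.32

242.32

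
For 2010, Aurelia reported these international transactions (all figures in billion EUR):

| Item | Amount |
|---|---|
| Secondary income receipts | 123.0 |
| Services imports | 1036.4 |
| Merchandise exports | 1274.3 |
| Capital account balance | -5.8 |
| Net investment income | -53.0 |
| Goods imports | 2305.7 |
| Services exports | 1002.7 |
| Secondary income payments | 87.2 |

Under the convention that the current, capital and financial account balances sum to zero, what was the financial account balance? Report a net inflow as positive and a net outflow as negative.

1088.1

Goods balance = 1274.3 - 2305.7 = -1031.4
Services balance = 1002.7 - 1036.4 = -33.7
Trade balance (goods + services) = -1031.4 + (-33.7) = -1065.1
Net primary income = -53.0
Net secondary income = 123.0 - 87.2 = 35.8
Current account = -1065.1 + (-53.0) + 35.8 = -1082.3
Financial account = -(-1082.3 + (-5.8)) = 1088.1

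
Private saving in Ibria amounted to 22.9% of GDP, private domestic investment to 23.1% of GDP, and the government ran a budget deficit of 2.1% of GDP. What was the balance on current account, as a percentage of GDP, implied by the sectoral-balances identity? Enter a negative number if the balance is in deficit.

By the sectoral-balances identity, CA = (S_private - I) + (T - G).
Private balance = 22.9 - 23.1 = -0.2
Government balance (T - G) = -2.1
CA = -0.2 + (-2.1) = -2.3

-2.3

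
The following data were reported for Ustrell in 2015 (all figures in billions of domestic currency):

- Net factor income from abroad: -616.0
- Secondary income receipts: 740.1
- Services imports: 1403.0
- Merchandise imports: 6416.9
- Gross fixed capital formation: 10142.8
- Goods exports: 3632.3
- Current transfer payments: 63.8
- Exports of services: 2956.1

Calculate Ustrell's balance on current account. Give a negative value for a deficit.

-1171.2

Goods balance = 3632.3 - 6416.9 = -2784.6
Services balance = 2956.1 - 1403.0 = 1553.1
Trade balance (goods + services) = -2784.6 + 1553.1 = -1231.5
Net primary income = -616.0
Net secondary income = 740.1 - 63.8 = 676.3
Current account = -1231.5 + (-616.0) + 676.3 = -1171.2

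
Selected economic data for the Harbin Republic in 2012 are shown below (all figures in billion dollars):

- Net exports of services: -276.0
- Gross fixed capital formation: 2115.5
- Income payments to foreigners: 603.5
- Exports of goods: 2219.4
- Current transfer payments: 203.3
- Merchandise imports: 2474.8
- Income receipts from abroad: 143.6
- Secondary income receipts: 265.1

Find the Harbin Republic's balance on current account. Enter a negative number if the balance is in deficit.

-929.5

Goods balance = 2219.4 - 2474.8 = -255.4
Services balance = -276.0
Trade balance (goods + services) = -255.4 + (-276.0) = -531.4
Net primary income = 143.6 - 603.5 = -459.9
Net secondary income = 265.1 - 203.3 = 61.8
Current account = -531.4 + (-459.9) + 61.8 = -929.5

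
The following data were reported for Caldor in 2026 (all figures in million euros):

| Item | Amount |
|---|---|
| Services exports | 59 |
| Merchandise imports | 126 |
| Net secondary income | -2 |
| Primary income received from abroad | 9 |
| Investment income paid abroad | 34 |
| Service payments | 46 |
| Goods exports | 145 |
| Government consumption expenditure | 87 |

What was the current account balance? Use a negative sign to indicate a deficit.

Goods balance = 145 - 126 = 19
Services balance = 59 - 46 = 13
Trade balance (goods + services) = 19 + 13 = 32
Net primary income = 9 - 34 = -25
Net secondary income = -2
Current account = 32 + (-25) + (-2) = 5

5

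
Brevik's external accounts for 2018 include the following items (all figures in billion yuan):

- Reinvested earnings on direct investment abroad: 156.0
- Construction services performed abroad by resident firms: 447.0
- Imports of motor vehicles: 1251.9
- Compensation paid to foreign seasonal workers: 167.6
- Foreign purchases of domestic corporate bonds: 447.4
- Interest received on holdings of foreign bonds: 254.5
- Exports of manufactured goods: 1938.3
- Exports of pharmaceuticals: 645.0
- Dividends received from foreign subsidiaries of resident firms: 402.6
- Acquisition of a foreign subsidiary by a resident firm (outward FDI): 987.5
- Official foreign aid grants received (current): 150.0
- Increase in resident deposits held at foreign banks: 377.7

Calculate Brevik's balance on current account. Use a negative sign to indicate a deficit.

2573.9

Goods: 645.0 - 1251.9 + 1938.3 = 1331.4
Services: 447.0
Primary income: -167.6 + 254.5 + 156.0 + 402.6 = 645.5
Secondary income: 150.0
Current account = 1331.4 + 447.0 + 645.5 + 150.0 = 2573.9
(Excluded from the current account — financial account: foreign purchases of domestic corporate bonds 447.4, acquisition of a foreign subsidiary by a resident firm (outward FDI) 987.5, increase in resident deposits held at foreign banks 377.7.)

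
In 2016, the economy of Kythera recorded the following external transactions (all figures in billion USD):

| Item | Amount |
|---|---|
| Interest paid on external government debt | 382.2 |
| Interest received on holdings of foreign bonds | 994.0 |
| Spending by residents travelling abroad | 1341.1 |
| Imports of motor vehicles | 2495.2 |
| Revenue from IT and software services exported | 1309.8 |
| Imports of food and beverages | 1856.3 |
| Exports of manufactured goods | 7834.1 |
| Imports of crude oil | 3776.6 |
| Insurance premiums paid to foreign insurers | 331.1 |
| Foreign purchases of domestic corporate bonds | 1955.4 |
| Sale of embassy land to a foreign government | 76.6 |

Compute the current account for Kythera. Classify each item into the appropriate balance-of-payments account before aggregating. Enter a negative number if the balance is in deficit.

-44.6

Goods: -1856.3 - 3776.6 - 2495.2 + 7834.1 = -294.0
Services: 1309.8 - 1341.1 - 331.1 = -362.4
Primary income: 994.0 - 382.2 = 611.8
Current account = (-294.0) + (-362.4) + 611.8 = -44.6
(Excluded from the current account — financial account: foreign purchases of domestic corporate bonds 1955.4; capital account: sale of embassy land to a foreign government 76.6.)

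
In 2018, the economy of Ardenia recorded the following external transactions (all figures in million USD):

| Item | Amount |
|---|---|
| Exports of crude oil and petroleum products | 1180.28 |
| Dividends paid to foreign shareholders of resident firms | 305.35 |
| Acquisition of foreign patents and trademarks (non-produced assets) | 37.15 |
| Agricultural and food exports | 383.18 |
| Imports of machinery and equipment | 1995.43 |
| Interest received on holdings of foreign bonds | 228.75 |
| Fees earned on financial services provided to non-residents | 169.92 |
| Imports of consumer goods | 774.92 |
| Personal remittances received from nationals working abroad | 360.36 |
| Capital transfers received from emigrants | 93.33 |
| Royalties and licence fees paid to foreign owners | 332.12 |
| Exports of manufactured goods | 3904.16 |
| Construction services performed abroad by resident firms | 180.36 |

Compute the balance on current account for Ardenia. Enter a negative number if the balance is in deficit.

Goods: -774.92 + 3904.16 + 383.18 + 1180.28 - 1995.43 = 2697.27
Services: -332.12 + 169.92 + 180.36 = 18.16
Primary income: 228.75 - 305.35 = -76.60
Secondary income: 360.36
Current account = 2697.27 + 18.16 + (-76.60) + 360.36 = 2999.19
(Excluded from the current account — capital account: acquisition of foreign patents and trademarks (non-produced assets) 37.15, capital transfers received from emigrants 93.33.)

2999.19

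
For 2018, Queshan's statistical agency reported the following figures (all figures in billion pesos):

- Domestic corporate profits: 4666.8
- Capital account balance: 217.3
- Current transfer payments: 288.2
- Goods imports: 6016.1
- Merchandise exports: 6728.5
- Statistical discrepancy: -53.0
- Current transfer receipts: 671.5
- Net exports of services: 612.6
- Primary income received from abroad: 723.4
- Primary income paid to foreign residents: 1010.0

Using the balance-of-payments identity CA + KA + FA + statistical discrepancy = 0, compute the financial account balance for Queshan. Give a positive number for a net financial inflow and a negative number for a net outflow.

Goods balance = 6728.5 - 6016.1 = 712.4
Services balance = 612.6
Trade balance (goods + services) = 712.4 + 612.6 = 1325.0
Net primary income = 723.4 - 1010.0 = -286.6
Net secondary income = 671.5 - 288.2 = 383.3
Current account = 1325.0 + (-286.6) + 383.3 = 1421.7
Financial account = -(1421.7 + 217.3 + (-53.0)) = -1586.0

-1586.0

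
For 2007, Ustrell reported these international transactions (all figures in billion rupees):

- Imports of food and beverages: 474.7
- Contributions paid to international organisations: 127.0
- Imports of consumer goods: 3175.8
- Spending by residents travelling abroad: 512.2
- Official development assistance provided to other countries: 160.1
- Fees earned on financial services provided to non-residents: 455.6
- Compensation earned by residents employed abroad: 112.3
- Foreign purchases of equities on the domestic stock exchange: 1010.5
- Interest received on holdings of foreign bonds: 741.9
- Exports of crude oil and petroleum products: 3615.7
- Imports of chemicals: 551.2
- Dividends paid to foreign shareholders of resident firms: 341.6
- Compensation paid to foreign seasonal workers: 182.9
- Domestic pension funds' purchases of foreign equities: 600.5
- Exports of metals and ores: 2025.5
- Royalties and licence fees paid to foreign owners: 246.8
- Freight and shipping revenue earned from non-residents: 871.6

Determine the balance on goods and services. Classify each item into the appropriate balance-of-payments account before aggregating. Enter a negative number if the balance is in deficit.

2007.7

Goods: -551.2 + 3615.7 + 2025.5 - 474.7 - 3175.8 = 1439.5
Services: 871.6 - 512.2 - 246.8 + 455.6 = 568.2
Trade balance = 1439.5 + 568.2 = 2007.7
(Excluded from the trade balance — secondary income: contributions paid to international organisations 127.0, official development assistance provided to other countries 160.1; primary income: compensation earned by residents employed abroad 112.3, interest received on holdings of foreign bonds 741.9, dividends paid to foreign shareholders of resident firms 341.6, compensation paid to foreign seasonal workers 182.9; financial account: foreign purchases of equities on the domestic stock exchange 1010.5, domestic pension funds' purchases of foreign equities 600.5.)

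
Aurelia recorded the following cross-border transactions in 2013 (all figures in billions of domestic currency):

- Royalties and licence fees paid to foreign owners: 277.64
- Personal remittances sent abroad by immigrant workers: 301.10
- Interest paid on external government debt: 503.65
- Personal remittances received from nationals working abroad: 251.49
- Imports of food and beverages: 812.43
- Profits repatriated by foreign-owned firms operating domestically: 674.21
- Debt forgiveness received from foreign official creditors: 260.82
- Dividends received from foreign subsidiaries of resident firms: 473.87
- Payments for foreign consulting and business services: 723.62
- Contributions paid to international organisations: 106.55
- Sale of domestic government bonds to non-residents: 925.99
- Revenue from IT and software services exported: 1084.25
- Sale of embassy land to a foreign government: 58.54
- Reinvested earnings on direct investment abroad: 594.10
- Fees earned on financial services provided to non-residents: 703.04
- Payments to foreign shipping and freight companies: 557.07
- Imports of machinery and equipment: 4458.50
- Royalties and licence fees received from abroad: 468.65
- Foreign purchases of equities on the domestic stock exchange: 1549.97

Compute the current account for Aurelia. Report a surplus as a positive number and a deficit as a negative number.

-4839.37

Goods: -4458.50 - 812.43 = -5270.93
Services: -723.62 + 468.65 + 1084.25 - 557.07 + 703.04 - 277.64 = 697.61
Primary income: -503.65 + 473.87 - 674.21 + 594.10 = -109.89
Secondary income: -301.10 + 251.49 - 106.55 = -156.16
Current account = (-5270.93) + 697.61 + (-109.89) + (-156.16) = -4839.37
(Excluded from the current account — capital account: debt forgiveness received from foreign official creditors 260.82, sale of embassy land to a foreign government 58.54; financial account: sale of domestic government bonds to non-residents 925.99, foreign purchases of equities on the domestic stock exchange 1549.97.)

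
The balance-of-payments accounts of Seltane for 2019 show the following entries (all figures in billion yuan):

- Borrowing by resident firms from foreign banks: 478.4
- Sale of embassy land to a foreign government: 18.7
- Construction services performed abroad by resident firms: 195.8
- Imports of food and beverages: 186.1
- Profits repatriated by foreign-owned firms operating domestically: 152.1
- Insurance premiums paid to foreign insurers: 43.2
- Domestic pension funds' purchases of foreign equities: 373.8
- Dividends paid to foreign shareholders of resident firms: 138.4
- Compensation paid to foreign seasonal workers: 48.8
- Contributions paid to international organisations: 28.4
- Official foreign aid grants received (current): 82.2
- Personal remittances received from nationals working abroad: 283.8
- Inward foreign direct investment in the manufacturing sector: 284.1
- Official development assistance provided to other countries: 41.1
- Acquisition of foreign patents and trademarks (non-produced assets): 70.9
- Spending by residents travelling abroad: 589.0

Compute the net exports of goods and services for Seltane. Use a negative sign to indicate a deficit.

-622.5

Goods: -186.1
Services: -43.2 + 195.8 - 589.0 = -436.4
Trade balance = -186.1 + (-436.4) = -622.5
(Excluded from the trade balance — financial account: borrowing by resident firms from foreign banks 478.4, domestic pension funds' purchases of foreign equities 373.8, inward foreign direct investment in the manufacturing sector 284.1; capital account: sale of embassy land to a foreign government 18.7, acquisition of foreign patents and trademarks (non-produced assets) 70.9; primary income: profits repatriated by foreign-owned firms operating domestically 152.1, dividends paid to foreign shareholders of resident firms 138.4, compensation paid to foreign seasonal workers 48.8; secondary income: contributions paid to international organisations 28.4, official foreign aid grants received (current) 82.2, personal remittances received from nationals working abroad 283.8, official development assistance provided to other countries 41.1.)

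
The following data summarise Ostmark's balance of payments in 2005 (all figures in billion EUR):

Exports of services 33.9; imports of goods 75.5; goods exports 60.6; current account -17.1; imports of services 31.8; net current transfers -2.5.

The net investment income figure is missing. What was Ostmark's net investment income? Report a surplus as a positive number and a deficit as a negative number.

Current account = goods balance + services balance + net primary income + net secondary income
Sum of the known components = -15.3
Net investment income = CA - (known components) = -17.1 - (-15.3) = -1.8

-1.8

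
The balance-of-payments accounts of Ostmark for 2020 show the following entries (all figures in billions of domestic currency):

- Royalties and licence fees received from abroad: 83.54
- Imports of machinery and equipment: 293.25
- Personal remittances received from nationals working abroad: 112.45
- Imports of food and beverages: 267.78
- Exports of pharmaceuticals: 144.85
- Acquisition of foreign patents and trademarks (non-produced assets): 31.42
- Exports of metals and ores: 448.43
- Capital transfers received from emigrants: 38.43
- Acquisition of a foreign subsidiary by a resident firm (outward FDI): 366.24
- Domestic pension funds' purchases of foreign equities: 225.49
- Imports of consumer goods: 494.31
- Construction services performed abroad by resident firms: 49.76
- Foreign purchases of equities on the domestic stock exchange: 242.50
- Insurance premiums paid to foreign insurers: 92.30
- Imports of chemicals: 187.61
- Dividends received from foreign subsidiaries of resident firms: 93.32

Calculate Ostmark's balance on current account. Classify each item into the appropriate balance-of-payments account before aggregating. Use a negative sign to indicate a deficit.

-402.90

Goods: 448.43 - 293.25 + 144.85 - 494.31 - 267.78 - 187.61 = -649.67
Services: 83.54 - 92.30 + 49.76 = 41.00
Primary income: 93.32
Secondary income: 112.45
Current account = (-649.67) + 41.00 + 93.32 + 112.45 = -402.90
(Excluded from the current account — capital account: acquisition of foreign patents and trademarks (non-produced assets) 31.42, capital transfers received from emigrants 38.43; financial account: acquisition of a foreign subsidiary by a resident firm (outward FDI) 366.24, domestic pension funds' purchases of foreign equities 225.49, foreign purchases of equities on the domestic stock exchange 242.50.)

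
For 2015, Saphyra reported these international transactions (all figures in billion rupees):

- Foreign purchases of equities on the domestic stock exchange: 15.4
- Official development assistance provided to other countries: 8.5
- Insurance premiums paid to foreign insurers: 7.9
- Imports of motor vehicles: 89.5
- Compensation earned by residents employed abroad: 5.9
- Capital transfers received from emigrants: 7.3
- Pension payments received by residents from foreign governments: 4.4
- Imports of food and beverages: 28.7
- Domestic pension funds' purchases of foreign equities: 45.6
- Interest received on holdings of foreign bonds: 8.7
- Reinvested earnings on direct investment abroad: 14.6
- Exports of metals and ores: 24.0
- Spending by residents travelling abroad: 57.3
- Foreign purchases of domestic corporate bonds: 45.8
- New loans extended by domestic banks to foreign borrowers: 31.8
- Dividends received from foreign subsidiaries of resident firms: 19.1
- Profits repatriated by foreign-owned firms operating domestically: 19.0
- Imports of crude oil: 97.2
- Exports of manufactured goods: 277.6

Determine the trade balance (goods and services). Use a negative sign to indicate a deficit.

Goods: -89.5 - 97.2 + 277.6 + 24.0 - 28.7 = 86.2
Services: -57.3 - 7.9 = -65.2
Trade balance = 86.2 + (-65.2) = 21.0
(Excluded from the trade balance — financial account: foreign purchases of equities on the domestic stock exchange 15.4, domestic pension funds' purchases of foreign equities 45.6, foreign purchases of domestic corporate bonds 45.8, new loans extended by domestic banks to foreign borrowers 31.8; secondary income: official development assistance provided to other countries 8.5, pension payments received by residents from foreign governments 4.4; primary income: compensation earned by residents employed abroad 5.9, interest received on holdings of foreign bonds 8.7, reinvested earnings on direct investment abroad 14.6, dividends received from foreign subsidiaries of resident firms 19.1, profits repatriated by foreign-owned firms operating domestically 19.0; capital account: capital transfers received from emigrants 7.3.)

21.0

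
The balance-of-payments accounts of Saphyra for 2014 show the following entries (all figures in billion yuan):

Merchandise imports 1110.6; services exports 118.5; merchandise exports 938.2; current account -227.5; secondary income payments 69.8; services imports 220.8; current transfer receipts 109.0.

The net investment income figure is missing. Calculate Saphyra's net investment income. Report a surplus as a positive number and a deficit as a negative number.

Current account = goods balance + services balance + net primary income + net secondary income
Sum of the known components = -235.5
Net investment income = CA - (known components) = -227.5 - (-235.5) = 8.0

8.0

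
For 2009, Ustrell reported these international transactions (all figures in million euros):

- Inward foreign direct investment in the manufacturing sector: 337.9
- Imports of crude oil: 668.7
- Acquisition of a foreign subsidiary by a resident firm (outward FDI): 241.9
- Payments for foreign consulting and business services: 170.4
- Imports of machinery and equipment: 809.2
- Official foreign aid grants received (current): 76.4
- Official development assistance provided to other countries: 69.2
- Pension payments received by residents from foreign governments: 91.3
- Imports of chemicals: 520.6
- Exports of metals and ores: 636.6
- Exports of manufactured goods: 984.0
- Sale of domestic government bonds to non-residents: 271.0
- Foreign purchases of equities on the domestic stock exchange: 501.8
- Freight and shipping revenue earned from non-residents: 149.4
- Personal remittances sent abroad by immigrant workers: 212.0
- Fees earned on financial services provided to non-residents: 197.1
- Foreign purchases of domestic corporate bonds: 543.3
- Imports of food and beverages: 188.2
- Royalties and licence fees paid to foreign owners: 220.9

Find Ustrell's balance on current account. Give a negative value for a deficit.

Goods: 984.0 - 520.6 + 636.6 - 809.2 - 668.7 - 188.2 = -566.1
Services: 149.4 - 170.4 + 197.1 - 220.9 = -44.8
Secondary income: 76.4 - 212.0 + 91.3 - 69.2 = -113.5
Current account = (-566.1) + (-44.8) + (-113.5) = -724.4
(Excluded from the current account — financial account: inward foreign direct investment in the manufacturing sector 337.9, acquisition of a foreign subsidiary by a resident firm (outward FDI) 241.9, sale of domestic government bonds to non-residents 271.0, foreign purchases of equities on the domestic stock exchange 501.8, foreign purchases of domestic corporate bonds 543.3.)

-724.4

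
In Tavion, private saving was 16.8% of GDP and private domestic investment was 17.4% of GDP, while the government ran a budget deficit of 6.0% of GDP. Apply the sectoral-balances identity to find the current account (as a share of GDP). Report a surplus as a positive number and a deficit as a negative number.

By the sectoral-balances identity, CA = (S_private - I) + (T - G).
Private balance = 16.8 - 17.4 = -0.6
Government balance (T - G) = -6.0
CA = -0.6 + (-6.0) = -6.6

-6.6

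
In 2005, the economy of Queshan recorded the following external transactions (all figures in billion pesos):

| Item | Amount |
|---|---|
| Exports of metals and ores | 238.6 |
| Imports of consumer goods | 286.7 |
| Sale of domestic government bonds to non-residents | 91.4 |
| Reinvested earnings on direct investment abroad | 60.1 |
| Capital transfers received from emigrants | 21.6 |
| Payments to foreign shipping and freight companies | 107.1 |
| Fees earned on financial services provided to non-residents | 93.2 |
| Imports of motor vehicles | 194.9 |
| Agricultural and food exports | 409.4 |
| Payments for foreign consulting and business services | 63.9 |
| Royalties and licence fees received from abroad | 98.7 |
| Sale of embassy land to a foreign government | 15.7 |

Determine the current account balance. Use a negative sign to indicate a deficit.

Goods: 409.4 - 286.7 + 238.6 - 194.9 = 166.4
Services: -63.9 - 107.1 + 93.2 + 98.7 = 20.9
Primary income: 60.1
Current account = 166.4 + 20.9 + 60.1 = 247.4
(Excluded from the current account — financial account: sale of domestic government bonds to non-residents 91.4; capital account: capital transfers received from emigrants 21.6, sale of embassy land to a foreign government 15.7.)

247.4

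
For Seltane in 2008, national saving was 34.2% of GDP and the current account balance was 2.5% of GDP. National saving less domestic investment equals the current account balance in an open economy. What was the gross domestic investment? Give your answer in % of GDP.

31.7

I = S - CA = 34.2 - 2.5 = 31.7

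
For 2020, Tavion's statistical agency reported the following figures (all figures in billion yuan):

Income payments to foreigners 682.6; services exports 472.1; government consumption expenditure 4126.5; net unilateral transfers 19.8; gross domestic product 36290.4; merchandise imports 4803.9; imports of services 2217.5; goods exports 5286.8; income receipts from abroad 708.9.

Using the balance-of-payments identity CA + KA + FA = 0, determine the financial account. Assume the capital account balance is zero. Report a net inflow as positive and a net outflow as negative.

Goods balance = 5286.8 - 4803.9 = 482.9
Services balance = 472.1 - 2217.5 = -1745.4
Trade balance (goods + services) = 482.9 + (-1745.4) = -1262.5
Net primary income = 708.9 - 682.6 = 26.3
Net secondary income = 19.8
Current account = -1262.5 + 26.3 + 19.8 = -1216.4
Financial account = -(-1216.4) = 1216.4

1216.4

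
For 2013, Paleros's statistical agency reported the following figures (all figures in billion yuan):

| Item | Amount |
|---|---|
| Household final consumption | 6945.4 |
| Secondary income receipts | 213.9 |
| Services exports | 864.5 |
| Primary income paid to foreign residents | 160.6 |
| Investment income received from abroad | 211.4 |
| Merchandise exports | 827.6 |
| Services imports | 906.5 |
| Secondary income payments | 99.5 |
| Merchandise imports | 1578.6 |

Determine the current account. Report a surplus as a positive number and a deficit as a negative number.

Goods balance = 827.6 - 1578.6 = -751.0
Services balance = 864.5 - 906.5 = -42.0
Trade balance (goods + services) = -751.0 + (-42.0) = -793.0
Net primary income = 211.4 - 160.6 = 50.8
Net secondary income = 213.9 - 99.5 = 114.4
Current account = -793.0 + 50.8 + 114.4 = -627.8

-627.8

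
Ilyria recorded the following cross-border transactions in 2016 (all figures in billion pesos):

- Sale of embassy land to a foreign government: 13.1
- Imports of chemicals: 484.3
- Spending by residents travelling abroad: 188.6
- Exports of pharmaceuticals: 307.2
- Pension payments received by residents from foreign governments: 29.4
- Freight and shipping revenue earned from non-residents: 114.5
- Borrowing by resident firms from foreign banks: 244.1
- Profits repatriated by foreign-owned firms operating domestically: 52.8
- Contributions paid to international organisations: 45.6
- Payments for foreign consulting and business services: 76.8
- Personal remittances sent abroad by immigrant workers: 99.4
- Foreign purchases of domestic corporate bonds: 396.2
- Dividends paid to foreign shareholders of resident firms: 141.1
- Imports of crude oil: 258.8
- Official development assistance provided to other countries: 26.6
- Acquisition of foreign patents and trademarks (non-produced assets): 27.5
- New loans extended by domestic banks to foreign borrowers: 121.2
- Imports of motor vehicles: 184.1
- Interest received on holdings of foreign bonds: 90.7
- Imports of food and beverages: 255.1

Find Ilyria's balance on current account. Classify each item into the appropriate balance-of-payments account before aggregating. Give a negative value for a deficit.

-1271.4

Goods: -258.8 - 484.3 - 184.1 - 255.1 + 307.2 = -875.1
Services: -188.6 - 76.8 + 114.5 = -150.9
Primary income: -141.1 - 52.8 + 90.7 = -103.2
Secondary income: -45.6 - 99.4 + 29.4 - 26.6 = -142.2
Current account = (-875.1) + (-150.9) + (-103.2) + (-142.2) = -1271.4
(Excluded from the current account — capital account: sale of embassy land to a foreign government 13.1, acquisition of foreign patents and trademarks (non-produced assets) 27.5; financial account: borrowing by resident firms from foreign banks 244.1, foreign purchases of domestic corporate bonds 396.2, new loans extended by domestic banks to foreign borrowers 121.2.)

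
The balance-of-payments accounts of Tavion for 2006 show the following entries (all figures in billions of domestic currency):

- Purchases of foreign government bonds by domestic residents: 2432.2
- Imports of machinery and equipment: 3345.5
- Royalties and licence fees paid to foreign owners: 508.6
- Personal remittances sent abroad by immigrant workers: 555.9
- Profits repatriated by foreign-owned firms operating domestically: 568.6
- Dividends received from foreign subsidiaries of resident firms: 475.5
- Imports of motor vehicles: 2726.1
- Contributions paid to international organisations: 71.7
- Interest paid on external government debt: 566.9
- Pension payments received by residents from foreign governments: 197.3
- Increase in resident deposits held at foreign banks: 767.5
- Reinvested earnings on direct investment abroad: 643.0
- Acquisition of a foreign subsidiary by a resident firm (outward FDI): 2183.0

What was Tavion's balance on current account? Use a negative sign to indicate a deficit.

-7027.5

Goods: -3345.5 - 2726.1 = -6071.6
Services: -508.6
Primary income: 643.0 + 475.5 - 566.9 - 568.6 = -17.0
Secondary income: -71.7 - 555.9 + 197.3 = -430.3
Current account = (-6071.6) + (-508.6) + (-17.0) + (-430.3) = -7027.5
(Excluded from the current account — financial account: purchases of foreign government bonds by domestic residents 2432.2, increase in resident deposits held at foreign banks 767.5, acquisition of a foreign subsidiary by a resident firm (outward FDI) 2183.0.)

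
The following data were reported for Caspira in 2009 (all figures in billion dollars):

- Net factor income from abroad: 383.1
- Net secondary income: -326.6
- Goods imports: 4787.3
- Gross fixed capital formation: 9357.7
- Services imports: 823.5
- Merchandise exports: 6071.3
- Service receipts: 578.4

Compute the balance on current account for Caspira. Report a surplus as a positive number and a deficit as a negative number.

1095.4

Goods balance = 6071.3 - 4787.3 = 1284.0
Services balance = 578.4 - 823.5 = -245.1
Trade balance (goods + services) = 1284.0 + (-245.1) = 1038.9
Net primary income = 383.1
Net secondary income = -326.6
Current account = 1038.9 + 383.1 + (-326.6) = 1095.4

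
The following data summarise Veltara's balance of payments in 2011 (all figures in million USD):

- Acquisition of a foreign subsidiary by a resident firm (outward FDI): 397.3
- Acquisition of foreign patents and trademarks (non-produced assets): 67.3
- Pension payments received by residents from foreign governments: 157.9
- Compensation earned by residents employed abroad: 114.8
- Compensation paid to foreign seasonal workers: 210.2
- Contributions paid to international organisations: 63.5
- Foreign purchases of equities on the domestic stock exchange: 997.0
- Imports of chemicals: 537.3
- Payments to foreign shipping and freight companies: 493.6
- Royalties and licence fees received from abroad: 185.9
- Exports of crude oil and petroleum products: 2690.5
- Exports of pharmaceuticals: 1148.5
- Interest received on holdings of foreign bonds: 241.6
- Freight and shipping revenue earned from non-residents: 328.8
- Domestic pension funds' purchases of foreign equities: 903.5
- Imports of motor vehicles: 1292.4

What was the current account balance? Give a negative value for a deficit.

Goods: -1292.4 + 2690.5 - 537.3 + 1148.5 = 2009.3
Services: -493.6 + 185.9 + 328.8 = 21.1
Primary income: 241.6 + 114.8 - 210.2 = 146.2
Secondary income: 157.9 - 63.5 = 94.4
Current account = 2009.3 + 21.1 + 146.2 + 94.4 = 2271.0
(Excluded from the current account — financial account: acquisition of a foreign subsidiary by a resident firm (outward FDI) 397.3, foreign purchases of equities on the domestic stock exchange 997.0, domestic pension funds' purchases of foreign equities 903.5; capital account: acquisition of foreign patents and trademarks (non-produced assets) 67.3.)

2271.0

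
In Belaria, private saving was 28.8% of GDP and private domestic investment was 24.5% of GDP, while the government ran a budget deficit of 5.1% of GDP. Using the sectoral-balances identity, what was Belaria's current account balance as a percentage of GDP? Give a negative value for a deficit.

-0.8

By the sectoral-balances identity, CA = (S_private - I) + (T - G).
Private balance = 28.8 - 24.5 = 4.3
Government balance (T - G) = -5.1
CA = 4.3 + (-5.1) = -0.8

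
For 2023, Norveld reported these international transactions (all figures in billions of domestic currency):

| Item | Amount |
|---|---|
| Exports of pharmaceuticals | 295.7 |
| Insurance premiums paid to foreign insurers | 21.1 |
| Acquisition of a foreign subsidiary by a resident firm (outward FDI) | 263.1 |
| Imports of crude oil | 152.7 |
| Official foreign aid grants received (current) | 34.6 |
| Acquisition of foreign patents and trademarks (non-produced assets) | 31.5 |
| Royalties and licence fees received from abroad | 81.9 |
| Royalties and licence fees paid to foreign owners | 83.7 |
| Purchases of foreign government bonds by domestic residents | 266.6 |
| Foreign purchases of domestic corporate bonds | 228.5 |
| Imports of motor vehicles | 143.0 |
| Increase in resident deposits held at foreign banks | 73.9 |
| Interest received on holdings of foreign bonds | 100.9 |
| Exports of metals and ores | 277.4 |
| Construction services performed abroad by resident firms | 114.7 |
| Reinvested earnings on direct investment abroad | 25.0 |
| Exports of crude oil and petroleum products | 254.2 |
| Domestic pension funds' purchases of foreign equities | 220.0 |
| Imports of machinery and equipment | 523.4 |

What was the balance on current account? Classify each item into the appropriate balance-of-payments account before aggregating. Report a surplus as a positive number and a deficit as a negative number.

260.5

Goods: -152.7 + 254.2 - 143.0 - 523.4 + 277.4 + 295.7 = 8.2
Services: 81.9 - 83.7 + 114.7 - 21.1 = 91.8
Primary income: 100.9 + 25.0 = 125.9
Secondary income: 34.6
Current account = 8.2 + 91.8 + 125.9 + 34.6 = 260.5
(Excluded from the current account — financial account: acquisition of a foreign subsidiary by a resident firm (outward FDI) 263.1, purchases of foreign government bonds by domestic residents 266.6, foreign purchases of domestic corporate bonds 228.5, increase in resident deposits held at foreign banks 73.9, domestic pension funds' purchases of foreign equities 220.0; capital account: acquisition of foreign patents and trademarks (non-produced assets) 31.5.)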